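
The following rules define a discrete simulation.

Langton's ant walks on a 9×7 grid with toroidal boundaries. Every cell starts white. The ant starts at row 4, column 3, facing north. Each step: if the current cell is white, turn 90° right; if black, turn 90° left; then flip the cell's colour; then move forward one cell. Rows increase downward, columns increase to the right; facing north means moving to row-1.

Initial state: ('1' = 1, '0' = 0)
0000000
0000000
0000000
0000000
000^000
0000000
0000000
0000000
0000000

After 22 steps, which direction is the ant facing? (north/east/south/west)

north

k=0  0000000
0000000
0000000
0000000
000^000
0000000
0000000
0000000
0000000
k=1  0000000
0000000
0000000
0000000
0001>00
0000000
0000000
0000000
0000000
k=2  0000000
0000000
0000000
0000000
0001100
0000v00
0000000
0000000
0000000
k=3  0000000
0000000
0000000
0000000
0001100
000<100
0000000
0000000
0000000
k=4  0000000
0000000
0000000
0000000
000^100
0001100
0000000
0000000
0000000
k=5  0000000
0000000
0000000
0000000
00<0100
0001100
0000000
0000000
0000000
k=6  0000000
0000000
0000000
00^0000
0010100
0001100
0000000
0000000
0000000
k=7  0000000
0000000
0000000
001>000
0010100
0001100
0000000
0000000
0000000
k=8  0000000
0000000
0000000
0011000
001v100
0001100
0000000
0000000
0000000
k=9  0000000
0000000
0000000
0011000
00<1100
0001100
0000000
0000000
0000000
k=10  0000000
0000000
0000000
0011000
0001100
00v1100
0000000
0000000
0000000
k=11  0000000
0000000
0000000
0011000
0001100
0<11100
0000000
0000000
0000000
k=12  0000000
0000000
0000000
0011000
0^01100
0111100
0000000
0000000
0000000
k=13  0000000
0000000
0000000
0011000
01>1100
0111100
0000000
0000000
0000000
k=14  0000000
0000000
0000000
0011000
0111100
01v1100
0000000
0000000
0000000
k=15  0000000
0000000
0000000
0011000
0111100
010>100
0000000
0000000
0000000
k=16  0000000
0000000
0000000
0011000
011^100
0100100
0000000
0000000
0000000
k=17  0000000
0000000
0000000
0011000
01<0100
0100100
0000000
0000000
0000000
k=18  0000000
0000000
0000000
0011000
0100100
01v0100
0000000
0000000
0000000
k=19  0000000
0000000
0000000
0011000
0100100
0<10100
0000000
0000000
0000000
k=20  0000000
0000000
0000000
0011000
0100100
0010100
0v00000
0000000
0000000
k=21  0000000
0000000
0000000
0011000
0100100
0010100
<100000
0000000
0000000
k=22  0000000
0000000
0000000
0011000
0100100
^010100
1100000
0000000
0000000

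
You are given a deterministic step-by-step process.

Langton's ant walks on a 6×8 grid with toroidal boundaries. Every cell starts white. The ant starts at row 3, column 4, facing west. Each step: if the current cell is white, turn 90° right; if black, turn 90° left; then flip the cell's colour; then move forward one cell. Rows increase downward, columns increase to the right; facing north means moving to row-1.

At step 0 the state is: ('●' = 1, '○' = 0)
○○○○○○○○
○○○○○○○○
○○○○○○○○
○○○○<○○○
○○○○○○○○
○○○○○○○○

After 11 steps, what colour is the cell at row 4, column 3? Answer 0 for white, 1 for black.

step 0: ○○○○○○○○
○○○○○○○○
○○○○○○○○
○○○○<○○○
○○○○○○○○
○○○○○○○○
step 1: ○○○○○○○○
○○○○○○○○
○○○○^○○○
○○○○●○○○
○○○○○○○○
○○○○○○○○
step 2: ○○○○○○○○
○○○○○○○○
○○○○●>○○
○○○○●○○○
○○○○○○○○
○○○○○○○○
step 3: ○○○○○○○○
○○○○○○○○
○○○○●●○○
○○○○●v○○
○○○○○○○○
○○○○○○○○
step 4: ○○○○○○○○
○○○○○○○○
○○○○●●○○
○○○○<●○○
○○○○○○○○
○○○○○○○○
step 5: ○○○○○○○○
○○○○○○○○
○○○○●●○○
○○○○○●○○
○○○○v○○○
○○○○○○○○
step 6: ○○○○○○○○
○○○○○○○○
○○○○●●○○
○○○○○●○○
○○○<●○○○
○○○○○○○○
step 7: ○○○○○○○○
○○○○○○○○
○○○○●●○○
○○○^○●○○
○○○●●○○○
○○○○○○○○
step 8: ○○○○○○○○
○○○○○○○○
○○○○●●○○
○○○●>●○○
○○○●●○○○
○○○○○○○○
step 9: ○○○○○○○○
○○○○○○○○
○○○○●●○○
○○○●●●○○
○○○●v○○○
○○○○○○○○
step 10: ○○○○○○○○
○○○○○○○○
○○○○●●○○
○○○●●●○○
○○○●○>○○
○○○○○○○○
step 11: ○○○○○○○○
○○○○○○○○
○○○○●●○○
○○○●●●○○
○○○●○●○○
○○○○○v○○

1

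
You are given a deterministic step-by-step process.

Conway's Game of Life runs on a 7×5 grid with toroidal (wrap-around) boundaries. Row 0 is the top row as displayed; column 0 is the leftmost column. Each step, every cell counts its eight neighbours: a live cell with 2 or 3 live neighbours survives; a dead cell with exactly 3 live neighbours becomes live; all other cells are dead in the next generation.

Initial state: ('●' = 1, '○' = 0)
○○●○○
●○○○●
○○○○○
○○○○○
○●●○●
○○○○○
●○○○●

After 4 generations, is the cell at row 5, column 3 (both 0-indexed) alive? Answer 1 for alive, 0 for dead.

0

step 0: ○○●○○
●○○○●
○○○○○
○○○○○
○●●○●
○○○○○
●○○○●
step 1: ○●○●○
○○○○○
○○○○○
○○○○○
○○○○○
○●○●●
○○○○○
step 2: ○○○○○
○○○○○
○○○○○
○○○○○
○○○○○
○○○○○
●○○●●
step 3: ○○○○●
○○○○○
○○○○○
○○○○○
○○○○○
○○○○●
○○○○●
step 4: ○○○○○
○○○○○
○○○○○
○○○○○
○○○○○
○○○○○
●○○●●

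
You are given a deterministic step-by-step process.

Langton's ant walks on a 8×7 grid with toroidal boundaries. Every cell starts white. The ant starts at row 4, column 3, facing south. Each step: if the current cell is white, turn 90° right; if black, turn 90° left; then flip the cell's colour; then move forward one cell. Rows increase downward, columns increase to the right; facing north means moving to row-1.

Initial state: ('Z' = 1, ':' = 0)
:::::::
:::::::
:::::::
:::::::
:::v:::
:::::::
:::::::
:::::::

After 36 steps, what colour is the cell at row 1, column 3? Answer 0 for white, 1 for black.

0) :::::::
:::::::
:::::::
:::::::
:::v:::
:::::::
:::::::
:::::::
1) :::::::
:::::::
:::::::
:::::::
::<Z:::
:::::::
:::::::
:::::::
2) :::::::
:::::::
:::::::
::^::::
::ZZ:::
:::::::
:::::::
:::::::
3) :::::::
:::::::
:::::::
::Z>:::
::ZZ:::
:::::::
:::::::
:::::::
4) :::::::
:::::::
:::::::
::ZZ:::
::Zv:::
:::::::
:::::::
:::::::
5) :::::::
:::::::
:::::::
::ZZ:::
::Z:>::
:::::::
:::::::
:::::::
6) :::::::
:::::::
:::::::
::ZZ:::
::Z:Z::
::::v::
:::::::
:::::::
7) :::::::
:::::::
:::::::
::ZZ:::
::Z:Z::
:::<Z::
:::::::
:::::::
8) :::::::
:::::::
:::::::
::ZZ:::
::Z^Z::
:::ZZ::
:::::::
:::::::
9) :::::::
:::::::
:::::::
::ZZ:::
::ZZ>::
:::ZZ::
:::::::
:::::::
10) :::::::
:::::::
:::::::
::ZZ^::
::ZZ:::
:::ZZ::
:::::::
:::::::
11) :::::::
:::::::
:::::::
::ZZZ>:
::ZZ:::
:::ZZ::
:::::::
:::::::
12) :::::::
:::::::
:::::::
::ZZZZ:
::ZZ:v:
:::ZZ::
:::::::
:::::::
13) :::::::
:::::::
:::::::
::ZZZZ:
::ZZ<Z:
:::ZZ::
:::::::
:::::::
14) :::::::
:::::::
:::::::
::ZZ^Z:
::ZZZZ:
:::ZZ::
:::::::
:::::::
15) :::::::
:::::::
:::::::
::Z<:Z:
::ZZZZ:
:::ZZ::
:::::::
:::::::
16) :::::::
:::::::
:::::::
::Z::Z:
::ZvZZ:
:::ZZ::
:::::::
:::::::
17) :::::::
:::::::
:::::::
::Z::Z:
::Z:>Z:
:::ZZ::
:::::::
:::::::
18) :::::::
:::::::
:::::::
::Z:^Z:
::Z::Z:
:::ZZ::
:::::::
:::::::
19) :::::::
:::::::
:::::::
::Z:Z>:
::Z::Z:
:::ZZ::
:::::::
:::::::
20) :::::::
:::::::
:::::^:
::Z:Z::
::Z::Z:
:::ZZ::
:::::::
:::::::
21) :::::::
:::::::
:::::Z>
::Z:Z::
::Z::Z:
:::ZZ::
:::::::
:::::::
22) :::::::
:::::::
:::::ZZ
::Z:Z:v
::Z::Z:
:::ZZ::
:::::::
:::::::
23) :::::::
:::::::
:::::ZZ
::Z:Z<Z
::Z::Z:
:::ZZ::
:::::::
:::::::
24) :::::::
:::::::
:::::^Z
::Z:ZZZ
::Z::Z:
:::ZZ::
:::::::
:::::::
25) :::::::
:::::::
::::<:Z
::Z:ZZZ
::Z::Z:
:::ZZ::
:::::::
:::::::
26) :::::::
::::^::
::::Z:Z
::Z:ZZZ
::Z::Z:
:::ZZ::
:::::::
:::::::
27) :::::::
::::Z>:
::::Z:Z
::Z:ZZZ
::Z::Z:
:::ZZ::
:::::::
:::::::
28) :::::::
::::ZZ:
::::ZvZ
::Z:ZZZ
::Z::Z:
:::ZZ::
:::::::
:::::::
29) :::::::
::::ZZ:
::::<ZZ
::Z:ZZZ
::Z::Z:
:::ZZ::
:::::::
:::::::
30) :::::::
::::ZZ:
:::::ZZ
::Z:vZZ
::Z::Z:
:::ZZ::
:::::::
:::::::
31) :::::::
::::ZZ:
:::::ZZ
::Z::>Z
::Z::Z:
:::ZZ::
:::::::
:::::::
32) :::::::
::::ZZ:
:::::^Z
::Z:::Z
::Z::Z:
:::ZZ::
:::::::
:::::::
33) :::::::
::::ZZ:
::::<:Z
::Z:::Z
::Z::Z:
:::ZZ::
:::::::
:::::::
34) :::::::
::::^Z:
::::Z:Z
::Z:::Z
::Z::Z:
:::ZZ::
:::::::
:::::::
35) :::::::
:::<:Z:
::::Z:Z
::Z:::Z
::Z::Z:
:::ZZ::
:::::::
:::::::
36) :::^:::
:::Z:Z:
::::Z:Z
::Z:::Z
::Z::Z:
:::ZZ::
:::::::
:::::::

1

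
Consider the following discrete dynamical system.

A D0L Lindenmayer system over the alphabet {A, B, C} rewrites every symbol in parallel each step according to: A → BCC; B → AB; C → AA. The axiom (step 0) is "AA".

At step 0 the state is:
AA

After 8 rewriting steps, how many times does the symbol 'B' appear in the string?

[0] AA
[1] BCCBCC
[2] ABAAAAABAAAA
[3] BCCABBCCBCCBCCBCCBCCABBCCBCCBCCBCC
[4] ABAAAABCCABABAAAAABAAAAABAAAAABAAAAABAAAABCCABABAAAAABAAAAABAAAAABAAAA
[5] BCCABBCCBCCBCCBCCABAAAABCCABBCCABBCCBCCBCCBCCBCCABBCCBCCBC…CBCCBCCBCCABBCCBCCBCCBCCBCCABBCCBCCBCCBCCBCCABBCCBCCBCCBCC  (len 192)
[6] ABAAAABCCABABAAAAABAAAAABAAAAABAAAABCCABBCCBCCBCCBCCABAAAA…BAAAAABAAAAABAAAAABAAAAABAAAABCCABABAAAAABAAAAABAAAAABAAAA  (len 406)
[7] BCCABBCCBCCBCCBCCABAAAABCCABBCCABBCCBCCBCCBCCBCCABBCCBCCBC…CBCCBCCBCCABBCCBCCBCCBCCBCCABBCCBCCBCCBCCBCCABBCCBCCBCCBCC  (len 1086)
[8] ABAAAABCCABABAAAAABAAAAABAAAAABAAAABCCABBCCBCCBCCBCCABAAAA…BAAAAABAAAAABAAAAABAAAAABAAAABCCABABAAAAABAAAAABAAAAABAAAA  (len 2348)

538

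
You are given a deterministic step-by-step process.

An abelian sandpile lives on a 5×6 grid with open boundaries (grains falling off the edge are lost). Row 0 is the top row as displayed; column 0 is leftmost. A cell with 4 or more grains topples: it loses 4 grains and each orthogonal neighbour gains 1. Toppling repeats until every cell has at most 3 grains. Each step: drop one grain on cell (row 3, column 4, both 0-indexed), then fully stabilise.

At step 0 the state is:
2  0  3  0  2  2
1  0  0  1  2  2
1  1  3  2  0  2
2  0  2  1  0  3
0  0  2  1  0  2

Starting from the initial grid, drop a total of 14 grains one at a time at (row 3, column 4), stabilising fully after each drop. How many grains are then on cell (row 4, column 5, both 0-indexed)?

1

t=0: 2  0  3  0  2  2
1  0  0  1  2  2
1  1  3  2  0  2
2  0  2  1  0  3
0  0  2  1  0  2
t=1: 2  0  3  0  2  2
1  0  0  1  2  2
1  1  3  2  0  2
2  0  2  1  1  3
0  0  2  1  0  2
t=2: 2  0  3  0  2  2
1  0  0  1  2  2
1  1  3  2  0  2
2  0  2  1  2  3
0  0  2  1  0  2
t=3: 2  0  3  0  2  2
1  0  0  1  2  2
1  1  3  2  0  2
2  0  2  1  3  3
0  0  2  1  0  2
t=4: 2  0  3  0  2  2
1  0  0  1  2  2
1  1  3  2  1  3
2  0  2  2  1  0
0  0  2  1  1  3
t=5: 2  0  3  0  2  2
1  0  0  1  2  2
1  1  3  2  1  3
2  0  2  2  2  0
0  0  2  1  1  3
t=6: 2  0  3  0  2  2
1  0  0  1  2  2
1  1  3  2  1  3
2  0  2  2  3  0
0  0  2  1  1  3
t=7: 2  0  3  0  2  2
1  0  0  1  2  2
1  1  3  2  2  3
2  0  2  3  0  1
0  0  2  1  2  3
t=8: 2  0  3  0  2  2
1  0  0  1  2  2
1  1  3  2  2  3
2  0  2  3  1  1
0  0  2  1  2  3
t=9: 2  0  3  0  2  2
1  0  0  1  2  2
1  1  3  2  2  3
2  0  2  3  2  1
0  0  2  1  2  3
t=10: 2  0  3  0  2  2
1  0  0  1  2  2
1  1  3  2  2  3
2  0  2  3  3  1
0  0  2  1  2  3
t=11: 2  0  3  0  2  2
1  0  0  1  2  2
1  1  3  3  3  3
2  0  3  0  1  2
0  0  2  2  3  3
t=12: 2  0  3  0  2  2
1  0  0  1  2  2
1  1  3  3  3  3
2  0  3  0  2  2
0  0  2  2  3  3
t=13: 2  0  3  0  2  2
1  0  0  1  2  2
1  1  3  3  3  3
2  0  3  0  3  2
0  0  2  2  3  3
t=14: 2  0  3  0  2  2
1  0  1  2  3  3
1  2  1  1  2  1
2  1  0  3  3  1
0  0  3  3  1  1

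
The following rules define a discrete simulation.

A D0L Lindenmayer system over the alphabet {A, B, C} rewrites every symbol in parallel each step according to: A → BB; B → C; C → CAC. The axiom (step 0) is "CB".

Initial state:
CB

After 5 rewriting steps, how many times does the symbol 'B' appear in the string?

28

0) CB
1) CACC
2) CACBBCACCAC
3) CACBBCACCCCACBBCACCACBBCAC
4) CACBBCACCCCACBBCACCACCACCACBBCACCCCACBBCACCACBBCACCCCACBBCAC
5) CACBBCACCCCACBBCACCACCACCACBBCACCCCACBBCACCACBBCACCACBBCAC…CBBCACCCCACBBCACCACBBCACCCCACBBCACCACCACCACBBCACCCCACBBCAC  (len 142)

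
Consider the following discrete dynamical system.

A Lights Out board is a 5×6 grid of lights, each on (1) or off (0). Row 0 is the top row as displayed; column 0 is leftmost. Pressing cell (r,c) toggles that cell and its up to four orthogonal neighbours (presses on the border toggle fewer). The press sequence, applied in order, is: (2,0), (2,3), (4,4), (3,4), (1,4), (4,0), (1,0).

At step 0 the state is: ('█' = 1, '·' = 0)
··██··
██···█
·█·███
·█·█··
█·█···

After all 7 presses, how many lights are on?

k=0  ··██··
██···█
·█·███
·█·█··
█·█···
k=1  ··██··
·█···█
█··███
██·█··
█·█···
k=2  ··██··
·█·█·█
█·█··█
██····
█·█···
k=3  ··██··
·█·█·█
█·█··█
██··█·
█·████
k=4  ··██··
·█·█·█
█·█·██
██·█·█
█·██·█
k=5  ··███·
·█··█·
█·█··█
██·█·█
█·██·█
k=6  ··███·
·█··█·
█·█··█
·█·█·█
·███·█
k=7  █·███·
█···█·
··█··█
·█·█·█
·███·█

15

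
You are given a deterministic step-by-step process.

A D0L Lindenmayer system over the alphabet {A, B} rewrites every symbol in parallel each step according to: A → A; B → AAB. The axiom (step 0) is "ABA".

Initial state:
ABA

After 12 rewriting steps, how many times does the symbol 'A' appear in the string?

gen 0: ABA
gen 1: AAABA
gen 2: AAAAABA
gen 3: AAAAAAABA
gen 4: AAAAAAAAABA
gen 5: AAAAAAAAAAABA
gen 6: AAAAAAAAAAAAABA
gen 7: AAAAAAAAAAAAAAABA
gen 8: AAAAAAAAAAAAAAAAABA
gen 9: AAAAAAAAAAAAAAAAAAABA
gen 10: AAAAAAAAAAAAAAAAAAAAABA
gen 11: AAAAAAAAAAAAAAAAAAAAAAABA
gen 12: AAAAAAAAAAAAAAAAAAAAAAAAABA

26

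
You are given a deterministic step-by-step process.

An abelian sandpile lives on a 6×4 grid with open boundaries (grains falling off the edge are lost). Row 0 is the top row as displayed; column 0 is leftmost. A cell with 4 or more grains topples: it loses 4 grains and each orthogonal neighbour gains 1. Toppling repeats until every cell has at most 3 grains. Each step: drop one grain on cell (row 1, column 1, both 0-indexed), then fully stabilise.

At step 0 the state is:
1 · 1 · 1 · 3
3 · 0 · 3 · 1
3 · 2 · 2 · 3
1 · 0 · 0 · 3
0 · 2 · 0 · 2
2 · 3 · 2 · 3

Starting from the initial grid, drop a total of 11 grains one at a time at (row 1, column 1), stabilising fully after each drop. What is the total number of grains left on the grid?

gen 0: 1 · 1 · 1 · 3
3 · 0 · 3 · 1
3 · 2 · 2 · 3
1 · 0 · 0 · 3
0 · 2 · 0 · 2
2 · 3 · 2 · 3
gen 1: 1 · 1 · 1 · 3
3 · 1 · 3 · 1
3 · 2 · 2 · 3
1 · 0 · 0 · 3
0 · 2 · 0 · 2
2 · 3 · 2 · 3
gen 2: 1 · 1 · 1 · 3
3 · 2 · 3 · 1
3 · 2 · 2 · 3
1 · 0 · 0 · 3
0 · 2 · 0 · 2
2 · 3 · 2 · 3
gen 3: 1 · 1 · 1 · 3
3 · 3 · 3 · 1
3 · 2 · 2 · 3
1 · 0 · 0 · 3
0 · 2 · 0 · 2
2 · 3 · 2 · 3
gen 4: 2 · 2 · 2 · 3
1 · 3 · 1 · 3
1 · 1 · 1 · 1
2 · 1 · 2 · 0
0 · 2 · 0 · 3
2 · 3 · 2 · 3
gen 5: 2 · 3 · 2 · 3
2 · 0 · 2 · 3
1 · 2 · 1 · 1
2 · 1 · 2 · 0
0 · 2 · 0 · 3
2 · 3 · 2 · 3
gen 6: 2 · 3 · 2 · 3
2 · 1 · 2 · 3
1 · 2 · 1 · 1
2 · 1 · 2 · 0
0 · 2 · 0 · 3
2 · 3 · 2 · 3
gen 7: 2 · 3 · 2 · 3
2 · 2 · 2 · 3
1 · 2 · 1 · 1
2 · 1 · 2 · 0
0 · 2 · 0 · 3
2 · 3 · 2 · 3
gen 8: 2 · 3 · 2 · 3
2 · 3 · 2 · 3
1 · 2 · 1 · 1
2 · 1 · 2 · 0
0 · 2 · 0 · 3
2 · 3 · 2 · 3
gen 9: 3 · 0 · 3 · 3
3 · 1 · 3 · 3
1 · 3 · 1 · 1
2 · 1 · 2 · 0
0 · 2 · 0 · 3
2 · 3 · 2 · 3
gen 10: 3 · 0 · 3 · 3
3 · 2 · 3 · 3
1 · 3 · 1 · 1
2 · 1 · 2 · 0
0 · 2 · 0 · 3
2 · 3 · 2 · 3
gen 11: 3 · 0 · 3 · 3
3 · 3 · 3 · 3
1 · 3 · 1 · 1
2 · 1 · 2 · 0
0 · 2 · 0 · 3
2 · 3 · 2 · 3

47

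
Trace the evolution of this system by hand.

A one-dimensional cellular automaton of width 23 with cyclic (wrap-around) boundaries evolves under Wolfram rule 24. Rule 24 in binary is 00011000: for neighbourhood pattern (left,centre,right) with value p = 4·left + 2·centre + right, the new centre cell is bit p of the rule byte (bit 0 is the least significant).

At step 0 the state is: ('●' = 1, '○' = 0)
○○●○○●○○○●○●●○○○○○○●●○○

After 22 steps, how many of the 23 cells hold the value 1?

[0] ○○●○○●○○○●○●●○○○○○○●●○○
[1] ○○○●○○●○○○○●○●○○○○○●○●○
[2] ○○○○●○○●○○○○○○●○○○○○○○●
[3] ●○○○○●○○●○○○○○○●○○○○○○○
[4] ○●○○○○●○○●○○○○○○●○○○○○○
[5] ○○●○○○○●○○●○○○○○○●○○○○○
[6] ○○○●○○○○●○○●○○○○○○●○○○○
[7] ○○○○●○○○○●○○●○○○○○○●○○○
[8] ○○○○○●○○○○●○○●○○○○○○●○○
[9] ○○○○○○●○○○○●○○●○○○○○○●○
[10] ○○○○○○○●○○○○●○○●○○○○○○●
[11] ●○○○○○○○●○○○○●○○●○○○○○○
[12] ○●○○○○○○○●○○○○●○○●○○○○○
[13] ○○●○○○○○○○●○○○○●○○●○○○○
[14] ○○○●○○○○○○○●○○○○●○○●○○○
[15] ○○○○●○○○○○○○●○○○○●○○●○○
[16] ○○○○○●○○○○○○○●○○○○●○○●○
[17] ○○○○○○●○○○○○○○●○○○○●○○●
[18] ●○○○○○○●○○○○○○○●○○○○●○○
[19] ○●○○○○○○●○○○○○○○●○○○○●○
[20] ○○●○○○○○○●○○○○○○○●○○○○●
[21] ●○○●○○○○○○●○○○○○○○●○○○○
[22] ○●○○●○○○○○○●○○○○○○○●○○○

4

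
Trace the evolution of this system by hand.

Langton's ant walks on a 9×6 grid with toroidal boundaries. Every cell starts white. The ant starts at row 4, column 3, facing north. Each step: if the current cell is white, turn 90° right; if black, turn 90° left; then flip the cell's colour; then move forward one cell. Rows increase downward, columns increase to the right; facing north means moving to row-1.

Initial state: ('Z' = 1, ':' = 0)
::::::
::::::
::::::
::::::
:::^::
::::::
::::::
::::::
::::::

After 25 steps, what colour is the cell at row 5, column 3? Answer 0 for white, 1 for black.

0

t=0: ::::::
::::::
::::::
::::::
:::^::
::::::
::::::
::::::
::::::
t=1: ::::::
::::::
::::::
::::::
:::Z>:
::::::
::::::
::::::
::::::
t=2: ::::::
::::::
::::::
::::::
:::ZZ:
::::v:
::::::
::::::
::::::
t=3: ::::::
::::::
::::::
::::::
:::ZZ:
:::<Z:
::::::
::::::
::::::
t=4: ::::::
::::::
::::::
::::::
:::^Z:
:::ZZ:
::::::
::::::
::::::
t=5: ::::::
::::::
::::::
::::::
::<:Z:
:::ZZ:
::::::
::::::
::::::
t=6: ::::::
::::::
::::::
::^:::
::Z:Z:
:::ZZ:
::::::
::::::
::::::
t=7: ::::::
::::::
::::::
::Z>::
::Z:Z:
:::ZZ:
::::::
::::::
::::::
t=8: ::::::
::::::
::::::
::ZZ::
::ZvZ:
:::ZZ:
::::::
::::::
::::::
t=9: ::::::
::::::
::::::
::ZZ::
::<ZZ:
:::ZZ:
::::::
::::::
::::::
t=10: ::::::
::::::
::::::
::ZZ::
:::ZZ:
::vZZ:
::::::
::::::
::::::
t=11: ::::::
::::::
::::::
::ZZ::
:::ZZ:
:<ZZZ:
::::::
::::::
::::::
t=12: ::::::
::::::
::::::
::ZZ::
:^:ZZ:
:ZZZZ:
::::::
::::::
::::::
t=13: ::::::
::::::
::::::
::ZZ::
:Z>ZZ:
:ZZZZ:
::::::
::::::
::::::
t=14: ::::::
::::::
::::::
::ZZ::
:ZZZZ:
:ZvZZ:
::::::
::::::
::::::
t=15: ::::::
::::::
::::::
::ZZ::
:ZZZZ:
:Z:>Z:
::::::
::::::
::::::
t=16: ::::::
::::::
::::::
::ZZ::
:ZZ^Z:
:Z::Z:
::::::
::::::
::::::
t=17: ::::::
::::::
::::::
::ZZ::
:Z<:Z:
:Z::Z:
::::::
::::::
::::::
t=18: ::::::
::::::
::::::
::ZZ::
:Z::Z:
:Zv:Z:
::::::
::::::
::::::
t=19: ::::::
::::::
::::::
::ZZ::
:Z::Z:
:<Z:Z:
::::::
::::::
::::::
t=20: ::::::
::::::
::::::
::ZZ::
:Z::Z:
::Z:Z:
:v::::
::::::
::::::
t=21: ::::::
::::::
::::::
::ZZ::
:Z::Z:
::Z:Z:
<Z::::
::::::
::::::
t=22: ::::::
::::::
::::::
::ZZ::
:Z::Z:
^:Z:Z:
ZZ::::
::::::
::::::
t=23: ::::::
::::::
::::::
::ZZ::
:Z::Z:
Z>Z:Z:
ZZ::::
::::::
::::::
t=24: ::::::
::::::
::::::
::ZZ::
:Z::Z:
ZZZ:Z:
Zv::::
::::::
::::::
t=25: ::::::
::::::
::::::
::ZZ::
:Z::Z:
ZZZ:Z:
Z:>:::
::::::
::::::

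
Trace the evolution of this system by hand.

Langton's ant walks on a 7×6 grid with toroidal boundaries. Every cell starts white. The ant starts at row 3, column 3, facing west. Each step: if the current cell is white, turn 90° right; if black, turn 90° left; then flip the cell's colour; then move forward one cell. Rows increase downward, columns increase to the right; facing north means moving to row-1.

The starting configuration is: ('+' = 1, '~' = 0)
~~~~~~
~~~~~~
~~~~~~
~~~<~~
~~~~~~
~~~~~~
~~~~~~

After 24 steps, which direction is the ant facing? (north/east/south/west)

east

gen 0: ~~~~~~
~~~~~~
~~~~~~
~~~<~~
~~~~~~
~~~~~~
~~~~~~
gen 1: ~~~~~~
~~~~~~
~~~^~~
~~~+~~
~~~~~~
~~~~~~
~~~~~~
gen 2: ~~~~~~
~~~~~~
~~~+>~
~~~+~~
~~~~~~
~~~~~~
~~~~~~
gen 3: ~~~~~~
~~~~~~
~~~++~
~~~+v~
~~~~~~
~~~~~~
~~~~~~
gen 4: ~~~~~~
~~~~~~
~~~++~
~~~<+~
~~~~~~
~~~~~~
~~~~~~
gen 5: ~~~~~~
~~~~~~
~~~++~
~~~~+~
~~~v~~
~~~~~~
~~~~~~
gen 6: ~~~~~~
~~~~~~
~~~++~
~~~~+~
~~<+~~
~~~~~~
~~~~~~
gen 7: ~~~~~~
~~~~~~
~~~++~
~~^~+~
~~++~~
~~~~~~
~~~~~~
gen 8: ~~~~~~
~~~~~~
~~~++~
~~+>+~
~~++~~
~~~~~~
~~~~~~
gen 9: ~~~~~~
~~~~~~
~~~++~
~~+++~
~~+v~~
~~~~~~
~~~~~~
gen 10: ~~~~~~
~~~~~~
~~~++~
~~+++~
~~+~>~
~~~~~~
~~~~~~
gen 11: ~~~~~~
~~~~~~
~~~++~
~~+++~
~~+~+~
~~~~v~
~~~~~~
gen 12: ~~~~~~
~~~~~~
~~~++~
~~+++~
~~+~+~
~~~<+~
~~~~~~
gen 13: ~~~~~~
~~~~~~
~~~++~
~~+++~
~~+^+~
~~~++~
~~~~~~
gen 14: ~~~~~~
~~~~~~
~~~++~
~~+++~
~~++>~
~~~++~
~~~~~~
gen 15: ~~~~~~
~~~~~~
~~~++~
~~++^~
~~++~~
~~~++~
~~~~~~
gen 16: ~~~~~~
~~~~~~
~~~++~
~~+<~~
~~++~~
~~~++~
~~~~~~
gen 17: ~~~~~~
~~~~~~
~~~++~
~~+~~~
~~+v~~
~~~++~
~~~~~~
gen 18: ~~~~~~
~~~~~~
~~~++~
~~+~~~
~~+~>~
~~~++~
~~~~~~
gen 19: ~~~~~~
~~~~~~
~~~++~
~~+~~~
~~+~+~
~~~+v~
~~~~~~
gen 20: ~~~~~~
~~~~~~
~~~++~
~~+~~~
~~+~+~
~~~+~>
~~~~~~
gen 21: ~~~~~~
~~~~~~
~~~++~
~~+~~~
~~+~+~
~~~+~+
~~~~~v
gen 22: ~~~~~~
~~~~~~
~~~++~
~~+~~~
~~+~+~
~~~+~+
~~~~<+
gen 23: ~~~~~~
~~~~~~
~~~++~
~~+~~~
~~+~+~
~~~+^+
~~~~++
gen 24: ~~~~~~
~~~~~~
~~~++~
~~+~~~
~~+~+~
~~~++>
~~~~++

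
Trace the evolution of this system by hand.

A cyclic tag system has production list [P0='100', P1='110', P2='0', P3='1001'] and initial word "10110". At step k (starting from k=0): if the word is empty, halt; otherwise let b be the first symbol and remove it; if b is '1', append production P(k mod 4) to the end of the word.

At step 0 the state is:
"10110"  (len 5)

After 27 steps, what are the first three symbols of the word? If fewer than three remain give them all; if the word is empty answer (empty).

0) "10110"  (len 5)
1) "0110100"  (len 7)
2) "110100"  (len 6)
3) "101000"  (len 6)
4) "010001001"  (len 9)
5) "10001001"  (len 8)
6) "0001001110"  (len 10)
7) "001001110"  (len 9)
8) "01001110"  (len 8)
9) "1001110"  (len 7)
10) "001110110"  (len 9)
11) "01110110"  (len 8)
12) "1110110"  (len 7)
13) "110110100"  (len 9)
14) "10110100110"  (len 11)
15) "01101001100"  (len 11)
16) "1101001100"  (len 10)
17) "101001100100"  (len 12)
18) "01001100100110"  (len 14)
19) "1001100100110"  (len 13)
20) "0011001001101001"  (len 16)
21) "011001001101001"  (len 15)
22) "11001001101001"  (len 14)
23) "10010011010010"  (len 14)
24) "00100110100101001"  (len 17)
25) "0100110100101001"  (len 16)
26) "100110100101001"  (len 15)
27) "001101001010010"  (len 15)

001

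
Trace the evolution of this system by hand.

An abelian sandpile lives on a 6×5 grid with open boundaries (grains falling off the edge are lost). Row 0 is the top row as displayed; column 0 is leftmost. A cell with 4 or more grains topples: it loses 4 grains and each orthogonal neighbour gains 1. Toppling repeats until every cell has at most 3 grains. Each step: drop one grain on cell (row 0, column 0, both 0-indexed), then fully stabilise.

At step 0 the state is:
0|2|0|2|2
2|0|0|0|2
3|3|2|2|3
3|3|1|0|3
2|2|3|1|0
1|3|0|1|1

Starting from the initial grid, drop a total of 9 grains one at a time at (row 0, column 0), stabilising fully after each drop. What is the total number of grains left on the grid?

48

[0] 0|2|0|2|2
2|0|0|0|2
3|3|2|2|3
3|3|1|0|3
2|2|3|1|0
1|3|0|1|1
[1] 1|2|0|2|2
2|0|0|0|2
3|3|2|2|3
3|3|1|0|3
2|2|3|1|0
1|3|0|1|1
[2] 2|2|0|2|2
2|0|0|0|2
3|3|2|2|3
3|3|1|0|3
2|2|3|1|0
1|3|0|1|1
[3] 3|2|0|2|2
2|0|0|0|2
3|3|2|2|3
3|3|1|0|3
2|2|3|1|0
1|3|0|1|1
[4] 0|3|0|2|2
3|0|0|0|2
3|3|2|2|3
3|3|1|0|3
2|2|3|1|0
1|3|0|1|1
[5] 1|3|0|2|2
3|0|0|0|2
3|3|2|2|3
3|3|1|0|3
2|2|3|1|0
1|3|0|1|1
[6] 2|3|0|2|2
3|0|0|0|2
3|3|2|2|3
3|3|1|0|3
2|2|3|1|0
1|3|0|1|1
[7] 3|3|0|2|2
3|0|0|0|2
3|3|2|2|3
3|3|1|0|3
2|2|3|1|0
1|3|0|1|1
[8] 2|0|1|2|2
1|3|0|0|2
2|1|3|2|3
1|1|2|0|3
3|3|3|1|0
1|3|0|1|1
[9] 3|0|1|2|2
1|3|0|0|2
2|1|3|2|3
1|1|2|0|3
3|3|3|1|0
1|3|0|1|1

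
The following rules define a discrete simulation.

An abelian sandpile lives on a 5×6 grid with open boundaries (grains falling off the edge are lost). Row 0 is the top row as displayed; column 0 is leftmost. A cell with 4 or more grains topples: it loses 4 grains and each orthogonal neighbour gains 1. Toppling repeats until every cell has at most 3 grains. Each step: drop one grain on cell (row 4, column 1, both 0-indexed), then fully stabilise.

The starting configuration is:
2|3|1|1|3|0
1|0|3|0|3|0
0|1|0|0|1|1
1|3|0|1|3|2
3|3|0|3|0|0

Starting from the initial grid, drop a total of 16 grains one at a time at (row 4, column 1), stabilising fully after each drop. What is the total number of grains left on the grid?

42

[0] 2|3|1|1|3|0
1|0|3|0|3|0
0|1|0|0|1|1
1|3|0|1|3|2
3|3|0|3|0|0
[1] 2|3|1|1|3|0
1|0|3|0|3|0
0|2|0|0|1|1
3|0|1|1|3|2
0|2|1|3|0|0
[2] 2|3|1|1|3|0
1|0|3|0|3|0
0|2|0|0|1|1
3|0|1|1|3|2
0|3|1|3|0|0
[3] 2|3|1|1|3|0
1|0|3|0|3|0
0|2|0|0|1|1
3|1|1|1|3|2
1|0|2|3|0|0
[4] 2|3|1|1|3|0
1|0|3|0|3|0
0|2|0|0|1|1
3|1|1|1|3|2
1|1|2|3|0|0
[5] 2|3|1|1|3|0
1|0|3|0|3|0
0|2|0|0|1|1
3|1|1|1|3|2
1|2|2|3|0|0
[6] 2|3|1|1|3|0
1|0|3|0|3|0
0|2|0|0|1|1
3|1|1|1|3|2
1|3|2|3|0|0
[7] 2|3|1|1|3|0
1|0|3|0|3|0
0|2|0|0|1|1
3|2|1|1|3|2
2|0|3|3|0|0
[8] 2|3|1|1|3|0
1|0|3|0|3|0
0|2|0|0|1|1
3|2|1|1|3|2
2|1|3|3|0|0
[9] 2|3|1|1|3|0
1|0|3|0|3|0
0|2|0|0|1|1
3|2|1|1|3|2
2|2|3|3|0|0
[10] 2|3|1|1|3|0
1|0|3|0|3|0
0|2|0|0|1|1
3|2|1|1|3|2
2|3|3|3|0|0
[11] 2|3|1|1|3|0
1|0|3|0|3|0
0|2|0|0|1|1
3|3|2|2|3|2
3|1|1|0|1|0
[12] 2|3|1|1|3|0
1|0|3|0|3|0
0|2|0|0|1|1
3|3|2|2|3|2
3|2|1|0|1|0
[13] 2|3|1|1|3|0
1|0|3|0|3|0
0|2|0|0|1|1
3|3|2|2|3|2
3|3|1|0|1|0
[14] 2|3|1|1|3|0
1|0|3|0|3|0
1|3|0|0|1|1
1|1|3|2|3|2
1|2|2|0|1|0
[15] 2|3|1|1|3|0
1|0|3|0|3|0
1|3|0|0|1|1
1|1|3|2|3|2
1|3|2|0|1|0
[16] 2|3|1|1|3|0
1|0|3|0|3|0
1|3|0|0|1|1
1|2|3|2|3|2
2|0|3|0|1|0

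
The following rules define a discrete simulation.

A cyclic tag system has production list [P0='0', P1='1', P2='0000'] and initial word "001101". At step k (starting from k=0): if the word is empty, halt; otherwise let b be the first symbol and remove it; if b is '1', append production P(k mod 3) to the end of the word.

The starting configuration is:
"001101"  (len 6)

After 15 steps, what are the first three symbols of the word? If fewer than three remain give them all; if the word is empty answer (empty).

[0] "001101"  (len 6)
[1] "01101"  (len 5)
[2] "1101"  (len 4)
[3] "1010000"  (len 7)
[4] "0100000"  (len 7)
[5] "100000"  (len 6)
[6] "000000000"  (len 9)
[7] "00000000"  (len 8)
[8] "0000000"  (len 7)
[9] "000000"  (len 6)
[10] "00000"  (len 5)
[11] "0000"  (len 4)
[12] "000"  (len 3)
[13] "00"  (len 2)
[14] "0"  (len 1)
[15] (halted — word empty)

(empty)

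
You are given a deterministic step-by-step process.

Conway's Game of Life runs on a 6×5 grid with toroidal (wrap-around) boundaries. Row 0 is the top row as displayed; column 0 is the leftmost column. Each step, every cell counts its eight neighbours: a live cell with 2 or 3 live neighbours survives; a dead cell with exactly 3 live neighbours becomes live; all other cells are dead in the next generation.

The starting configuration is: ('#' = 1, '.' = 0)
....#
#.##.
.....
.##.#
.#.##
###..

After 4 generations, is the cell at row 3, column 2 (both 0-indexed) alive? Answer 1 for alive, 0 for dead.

0) ....#
#.##.
.....
.##.#
.#.##
###..
1) ....#
...##
#...#
.##.#
....#
.##..
2) #.#.#
...#.
.##..
.#..#
.....
#..#.
3) ###..
#..##
####.
###..
#...#
##.#.
4) .....
.....
.....
.....
...#.
...#.

0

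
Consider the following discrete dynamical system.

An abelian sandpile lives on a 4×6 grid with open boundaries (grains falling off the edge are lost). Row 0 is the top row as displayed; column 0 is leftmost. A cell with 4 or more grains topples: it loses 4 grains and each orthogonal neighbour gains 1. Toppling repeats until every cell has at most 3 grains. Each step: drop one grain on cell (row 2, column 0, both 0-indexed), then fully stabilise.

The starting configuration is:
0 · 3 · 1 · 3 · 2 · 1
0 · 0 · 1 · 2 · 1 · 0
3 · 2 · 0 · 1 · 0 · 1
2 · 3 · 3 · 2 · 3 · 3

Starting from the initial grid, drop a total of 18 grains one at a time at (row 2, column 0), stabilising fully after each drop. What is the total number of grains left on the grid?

41

0) 0 · 3 · 1 · 3 · 2 · 1
0 · 0 · 1 · 2 · 1 · 0
3 · 2 · 0 · 1 · 0 · 1
2 · 3 · 3 · 2 · 3 · 3
1) 0 · 3 · 1 · 3 · 2 · 1
1 · 0 · 1 · 2 · 1 · 0
0 · 3 · 0 · 1 · 0 · 1
3 · 3 · 3 · 2 · 3 · 3
2) 0 · 3 · 1 · 3 · 2 · 1
1 · 0 · 1 · 2 · 1 · 0
1 · 3 · 0 · 1 · 0 · 1
3 · 3 · 3 · 2 · 3 · 3
3) 0 · 3 · 1 · 3 · 2 · 1
1 · 0 · 1 · 2 · 1 · 0
2 · 3 · 0 · 1 · 0 · 1
3 · 3 · 3 · 2 · 3 · 3
4) 0 · 3 · 1 · 3 · 2 · 1
1 · 0 · 1 · 2 · 1 · 0
3 · 3 · 0 · 1 · 0 · 1
3 · 3 · 3 · 2 · 3 · 3
5) 0 · 3 · 1 · 3 · 2 · 1
2 · 1 · 1 · 2 · 1 · 0
2 · 1 · 2 · 1 · 0 · 1
1 · 2 · 0 · 3 · 3 · 3
6) 0 · 3 · 1 · 3 · 2 · 1
2 · 1 · 1 · 2 · 1 · 0
3 · 1 · 2 · 1 · 0 · 1
1 · 2 · 0 · 3 · 3 · 3
7) 0 · 3 · 1 · 3 · 2 · 1
3 · 1 · 1 · 2 · 1 · 0
0 · 2 · 2 · 1 · 0 · 1
2 · 2 · 0 · 3 · 3 · 3
8) 0 · 3 · 1 · 3 · 2 · 1
3 · 1 · 1 · 2 · 1 · 0
1 · 2 · 2 · 1 · 0 · 1
2 · 2 · 0 · 3 · 3 · 3
9) 0 · 3 · 1 · 3 · 2 · 1
3 · 1 · 1 · 2 · 1 · 0
2 · 2 · 2 · 1 · 0 · 1
2 · 2 · 0 · 3 · 3 · 3
10) 0 · 3 · 1 · 3 · 2 · 1
3 · 1 · 1 · 2 · 1 · 0
3 · 2 · 2 · 1 · 0 · 1
2 · 2 · 0 · 3 · 3 · 3
11) 1 · 3 · 1 · 3 · 2 · 1
0 · 2 · 1 · 2 · 1 · 0
1 · 3 · 2 · 1 · 0 · 1
3 · 2 · 0 · 3 · 3 · 3
12) 1 · 3 · 1 · 3 · 2 · 1
0 · 2 · 1 · 2 · 1 · 0
2 · 3 · 2 · 1 · 0 · 1
3 · 2 · 0 · 3 · 3 · 3
13) 1 · 3 · 1 · 3 · 2 · 1
0 · 2 · 1 · 2 · 1 · 0
3 · 3 · 2 · 1 · 0 · 1
3 · 2 · 0 · 3 · 3 · 3
14) 1 · 3 · 1 · 3 · 2 · 1
1 · 3 · 1 · 2 · 1 · 0
2 · 1 · 3 · 1 · 0 · 1
1 · 0 · 1 · 3 · 3 · 3
15) 1 · 3 · 1 · 3 · 2 · 1
1 · 3 · 1 · 2 · 1 · 0
3 · 1 · 3 · 1 · 0 · 1
1 · 0 · 1 · 3 · 3 · 3
16) 1 · 3 · 1 · 3 · 2 · 1
2 · 3 · 1 · 2 · 1 · 0
0 · 2 · 3 · 1 · 0 · 1
2 · 0 · 1 · 3 · 3 · 3
17) 1 · 3 · 1 · 3 · 2 · 1
2 · 3 · 1 · 2 · 1 · 0
1 · 2 · 3 · 1 · 0 · 1
2 · 0 · 1 · 3 · 3 · 3
18) 1 · 3 · 1 · 3 · 2 · 1
2 · 3 · 1 · 2 · 1 · 0
2 · 2 · 3 · 1 · 0 · 1
2 · 0 · 1 · 3 · 3 · 3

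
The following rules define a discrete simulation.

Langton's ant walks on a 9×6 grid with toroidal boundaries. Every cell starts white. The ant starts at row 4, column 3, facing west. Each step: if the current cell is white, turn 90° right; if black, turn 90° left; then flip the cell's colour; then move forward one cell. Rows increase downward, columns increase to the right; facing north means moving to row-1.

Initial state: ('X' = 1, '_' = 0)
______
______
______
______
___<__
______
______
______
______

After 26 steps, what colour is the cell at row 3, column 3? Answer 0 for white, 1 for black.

k=0  ______
______
______
______
___<__
______
______
______
______
k=1  ______
______
______
___^__
___X__
______
______
______
______
k=2  ______
______
______
___X>_
___X__
______
______
______
______
k=3  ______
______
______
___XX_
___Xv_
______
______
______
______
k=4  ______
______
______
___XX_
___<X_
______
______
______
______
k=5  ______
______
______
___XX_
____X_
___v__
______
______
______
k=6  ______
______
______
___XX_
____X_
__<X__
______
______
______
k=7  ______
______
______
___XX_
__^_X_
__XX__
______
______
______
k=8  ______
______
______
___XX_
__X>X_
__XX__
______
______
______
k=9  ______
______
______
___XX_
__XXX_
__Xv__
______
______
______
k=10  ______
______
______
___XX_
__XXX_
__X_>_
______
______
______
k=11  ______
______
______
___XX_
__XXX_
__X_X_
____v_
______
______
k=12  ______
______
______
___XX_
__XXX_
__X_X_
___<X_
______
______
k=13  ______
______
______
___XX_
__XXX_
__X^X_
___XX_
______
______
k=14  ______
______
______
___XX_
__XXX_
__XX>_
___XX_
______
______
k=15  ______
______
______
___XX_
__XX^_
__XX__
___XX_
______
______
k=16  ______
______
______
___XX_
__X<__
__XX__
___XX_
______
______
k=17  ______
______
______
___XX_
__X___
__Xv__
___XX_
______
______
k=18  ______
______
______
___XX_
__X___
__X_>_
___XX_
______
______
k=19  ______
______
______
___XX_
__X___
__X_X_
___Xv_
______
______
k=20  ______
______
______
___XX_
__X___
__X_X_
___X_>
______
______
k=21  ______
______
______
___XX_
__X___
__X_X_
___X_X
_____v
______
k=22  ______
______
______
___XX_
__X___
__X_X_
___X_X
____<X
______
k=23  ______
______
______
___XX_
__X___
__X_X_
___X^X
____XX
______
k=24  ______
______
______
___XX_
__X___
__X_X_
___XX>
____XX
______
k=25  ______
______
______
___XX_
__X___
__X_X^
___XX_
____XX
______
k=26  ______
______
______
___XX_
__X___
>_X_XX
___XX_
____XX
______

1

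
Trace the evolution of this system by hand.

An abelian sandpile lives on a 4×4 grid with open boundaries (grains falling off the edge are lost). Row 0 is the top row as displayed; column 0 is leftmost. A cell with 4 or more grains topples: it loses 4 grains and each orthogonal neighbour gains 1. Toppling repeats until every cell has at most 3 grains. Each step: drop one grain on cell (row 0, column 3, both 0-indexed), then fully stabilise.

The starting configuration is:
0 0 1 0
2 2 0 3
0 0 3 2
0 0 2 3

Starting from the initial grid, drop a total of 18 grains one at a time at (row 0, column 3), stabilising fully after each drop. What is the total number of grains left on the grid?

19

step 0: 0 0 1 0
2 2 0 3
0 0 3 2
0 0 2 3
step 1: 0 0 1 1
2 2 0 3
0 0 3 2
0 0 2 3
step 2: 0 0 1 2
2 2 0 3
0 0 3 2
0 0 2 3
step 3: 0 0 1 3
2 2 0 3
0 0 3 2
0 0 2 3
step 4: 0 0 2 1
2 2 1 0
0 0 3 3
0 0 2 3
step 5: 0 0 2 2
2 2 1 0
0 0 3 3
0 0 2 3
step 6: 0 0 2 3
2 2 1 0
0 0 3 3
0 0 2 3
step 7: 0 0 3 0
2 2 1 1
0 0 3 3
0 0 2 3
step 8: 0 0 3 1
2 2 1 1
0 0 3 3
0 0 2 3
step 9: 0 0 3 2
2 2 1 1
0 0 3 3
0 0 2 3
step 10: 0 0 3 3
2 2 1 1
0 0 3 3
0 0 2 3
step 11: 0 1 0 1
2 2 2 2
0 0 3 3
0 0 2 3
step 12: 0 1 0 2
2 2 2 2
0 0 3 3
0 0 2 3
step 13: 0 1 0 3
2 2 2 2
0 0 3 3
0 0 2 3
step 14: 0 1 1 0
2 2 2 3
0 0 3 3
0 0 2 3
step 15: 0 1 1 1
2 2 2 3
0 0 3 3
0 0 2 3
step 16: 0 1 1 2
2 2 2 3
0 0 3 3
0 0 2 3
step 17: 0 1 1 3
2 2 2 3
0 0 3 3
0 0 2 3
step 18: 0 1 3 1
2 3 0 2
0 1 2 2
0 1 0 1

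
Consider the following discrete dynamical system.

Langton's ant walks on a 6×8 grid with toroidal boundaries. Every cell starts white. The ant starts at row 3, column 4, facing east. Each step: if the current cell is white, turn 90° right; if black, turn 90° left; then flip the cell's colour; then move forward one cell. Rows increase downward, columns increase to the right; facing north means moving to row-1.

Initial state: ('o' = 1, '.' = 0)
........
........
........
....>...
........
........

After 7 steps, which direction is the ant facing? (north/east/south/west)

[0] ........
........
........
....>...
........
........
[1] ........
........
........
....o...
....v...
........
[2] ........
........
........
....o...
...<o...
........
[3] ........
........
........
...^o...
...oo...
........
[4] ........
........
........
...o>...
...oo...
........
[5] ........
........
....^...
...o....
...oo...
........
[6] ........
........
....o>..
...o....
...oo...
........
[7] ........
........
....oo..
...o.v..
...oo...
........

south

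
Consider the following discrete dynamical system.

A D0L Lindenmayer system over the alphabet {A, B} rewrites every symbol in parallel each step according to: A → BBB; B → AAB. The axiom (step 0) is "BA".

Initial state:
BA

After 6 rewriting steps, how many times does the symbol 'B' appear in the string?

862

0) BA
1) AABBBB
2) BBBBBBAABAABAABAAB
3) AABAABAABAABAABAABBBBBBBAABBBBBBBAABBBBBBBAABBBBBBBAAB
4) BBBBBBAABBBBBBBAABBBBBBBAABBBBBBBAABBBBBBBAABBBBBBBAABAABA…BAABAABAABAABAABAABAABBBBBBBAABAABAABAABAABAABAABBBBBBBAAB  (len 162)
5) AABAABAABAABAABAABBBBBBBAABAABAABAABAABAABAABBBBBBBAABAABA…BAABBBBBBBAABBBBBBBAABBBBBBBAABAABAABAABAABAABAABBBBBBBAAB  (len 486)
6) BBBBBBAABBBBBBBAABBBBBBBAABBBBBBBAABBBBBBBAABBBBBBBAABAABA…BAABBBBBBBAABBBBBBBAABBBBBBBAABAABAABAABAABAABAABBBBBBBAAB  (len 1458)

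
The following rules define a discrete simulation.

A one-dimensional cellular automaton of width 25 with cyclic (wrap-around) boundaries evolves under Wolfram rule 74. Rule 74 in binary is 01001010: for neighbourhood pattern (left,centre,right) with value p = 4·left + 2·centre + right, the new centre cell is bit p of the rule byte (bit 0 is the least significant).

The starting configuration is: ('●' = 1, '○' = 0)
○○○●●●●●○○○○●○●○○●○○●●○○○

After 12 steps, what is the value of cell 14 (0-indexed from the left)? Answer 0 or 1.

0

t=0: ○○○●●●●●○○○○●○●○○●○○●●○○○
t=1: ○○●●○○○●○○○●○○○○●○○●●●○○○
t=2: ○●●●○○●○○○●○○○○●○○●●○●○○○
t=3: ●●○●○●○○○●○○○○●○○●●●○○○○○
t=4: ●●○○○○○○●○○○○●○○●●○●○○○○●
t=5: ○●○○○○○●○○○○●○○●●●○○○○○●●
t=6: ○○○○○○●○○○○●○○●●○●○○○○●●●
t=7: ○○○○○●○○○○●○○●●●○○○○○●●○●
t=8: ○○○○●○○○○●○○●●○●○○○○●●●○○
t=9: ○○○●○○○○●○○●●●○○○○○●●○●○○
t=10: ○○●○○○○●○○●●○●○○○○●●●○○○○
t=11: ○●○○○○●○○●●●○○○○○●●○●○○○○
t=12: ●○○○○●○○●●○●○○○○●●●○○○○○○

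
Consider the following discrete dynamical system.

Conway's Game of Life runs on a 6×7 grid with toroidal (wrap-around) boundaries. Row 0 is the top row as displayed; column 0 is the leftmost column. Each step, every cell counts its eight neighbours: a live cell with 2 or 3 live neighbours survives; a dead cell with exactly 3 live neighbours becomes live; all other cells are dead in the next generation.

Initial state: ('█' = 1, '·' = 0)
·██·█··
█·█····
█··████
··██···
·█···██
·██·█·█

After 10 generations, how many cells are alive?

t=0: ·██·█··
█·█····
█··████
··██···
·█···██
·██·█·█
t=1: ·····█·
█·█····
█···███
·███···
·█··███
····█·█
t=2: ·····██
██··█··
█···███
·███···
·█··█·█
█···█·█
t=3: ·█··█··
·█··█··
····███
·███···
·█··█·█
····█··
t=4: ···███·
█··██··
██··██·
·███··█
██··██·
█··██··
t=5: ··█··██
███····
·····█·
···█···
·····█·
███····
t=6: ···█··█
███··█·
·██····
····█··
·██····
███··█·
t=7: ···███·
█··█··█
█·██···
···█···
█·██···
█··█··█
t=8: ··██·█·
██···██
█████·█
····█··
█████·█
██···██
t=9: ··█····
·······
··███··
·······
··███··
·······
t=10: ·······
··█····
···█···
·······
···█···
··█····

4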